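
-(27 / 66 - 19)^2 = -167281 / 484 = -345.62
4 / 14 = 2 / 7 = 0.29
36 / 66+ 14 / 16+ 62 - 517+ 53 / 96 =-478397 / 1056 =-453.03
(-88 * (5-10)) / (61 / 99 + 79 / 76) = 3310560 / 12457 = 265.76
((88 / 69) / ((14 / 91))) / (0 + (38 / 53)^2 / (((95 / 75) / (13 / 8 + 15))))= 3213496 / 2615445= 1.23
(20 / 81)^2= 0.06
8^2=64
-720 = -720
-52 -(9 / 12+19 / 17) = -3663 / 68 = -53.87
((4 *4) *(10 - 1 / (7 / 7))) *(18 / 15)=864 / 5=172.80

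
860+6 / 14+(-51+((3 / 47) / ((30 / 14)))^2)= 312905193 / 386575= 809.43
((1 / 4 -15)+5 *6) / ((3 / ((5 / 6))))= 305 / 72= 4.24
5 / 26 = 0.19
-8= -8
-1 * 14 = -14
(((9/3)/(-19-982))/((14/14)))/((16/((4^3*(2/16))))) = -3/2002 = -0.00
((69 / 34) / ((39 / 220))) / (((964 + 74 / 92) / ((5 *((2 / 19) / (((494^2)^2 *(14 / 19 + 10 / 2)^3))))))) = 145475 / 261926510975665587818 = 0.00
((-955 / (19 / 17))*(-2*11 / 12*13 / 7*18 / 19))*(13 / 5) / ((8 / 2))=18108519 / 10108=1791.50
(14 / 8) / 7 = 1 / 4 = 0.25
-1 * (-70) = 70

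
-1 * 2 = -2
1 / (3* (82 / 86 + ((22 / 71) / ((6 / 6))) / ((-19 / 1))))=58007 / 163089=0.36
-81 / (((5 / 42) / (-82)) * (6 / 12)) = 557928 / 5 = 111585.60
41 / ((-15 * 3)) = -41 / 45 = -0.91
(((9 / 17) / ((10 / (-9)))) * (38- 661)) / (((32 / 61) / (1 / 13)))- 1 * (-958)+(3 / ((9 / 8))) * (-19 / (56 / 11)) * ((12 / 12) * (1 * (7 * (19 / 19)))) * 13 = 20337769 / 212160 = 95.86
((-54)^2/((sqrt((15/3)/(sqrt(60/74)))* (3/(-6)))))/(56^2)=-729* 185^(3/4)* 6^(1/4)/72520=-0.79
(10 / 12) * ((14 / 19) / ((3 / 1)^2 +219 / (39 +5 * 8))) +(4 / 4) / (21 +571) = 0.05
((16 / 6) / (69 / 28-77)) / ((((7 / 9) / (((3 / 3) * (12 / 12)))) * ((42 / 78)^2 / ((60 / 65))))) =-14976 / 102263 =-0.15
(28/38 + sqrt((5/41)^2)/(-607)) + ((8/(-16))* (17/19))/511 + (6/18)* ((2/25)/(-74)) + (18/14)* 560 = 966531224612159/1341034750650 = 720.74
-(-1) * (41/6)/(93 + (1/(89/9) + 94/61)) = 5429/75192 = 0.07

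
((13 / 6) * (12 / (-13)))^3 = -8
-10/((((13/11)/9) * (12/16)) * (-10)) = 132/13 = 10.15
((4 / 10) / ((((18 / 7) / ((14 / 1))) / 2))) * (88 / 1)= 17248 / 45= 383.29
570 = 570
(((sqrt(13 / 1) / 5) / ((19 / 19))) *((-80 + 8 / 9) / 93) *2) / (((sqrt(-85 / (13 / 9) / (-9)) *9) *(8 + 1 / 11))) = -0.01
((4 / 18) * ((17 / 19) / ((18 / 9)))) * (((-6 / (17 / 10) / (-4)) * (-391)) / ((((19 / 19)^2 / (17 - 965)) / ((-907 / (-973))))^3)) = 414259407998703668160 / 17502179023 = 23669019009.25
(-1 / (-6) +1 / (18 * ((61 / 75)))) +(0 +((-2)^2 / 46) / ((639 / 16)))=212609 / 896517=0.24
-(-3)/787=3/787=0.00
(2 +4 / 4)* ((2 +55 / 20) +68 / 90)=991 / 60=16.52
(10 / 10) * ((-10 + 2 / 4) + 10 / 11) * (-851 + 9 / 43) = 3457188 / 473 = 7309.07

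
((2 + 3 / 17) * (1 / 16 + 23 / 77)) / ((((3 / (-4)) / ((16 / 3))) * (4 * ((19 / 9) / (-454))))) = 7475110 / 24871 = 300.56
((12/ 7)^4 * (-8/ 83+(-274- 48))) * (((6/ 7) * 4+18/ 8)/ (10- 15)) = 22035659904/ 6974905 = 3159.28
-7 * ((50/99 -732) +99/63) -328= 473365/99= 4781.46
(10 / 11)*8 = 80 / 11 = 7.27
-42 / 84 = -1 / 2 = -0.50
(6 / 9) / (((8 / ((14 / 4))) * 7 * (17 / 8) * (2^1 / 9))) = 3 / 34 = 0.09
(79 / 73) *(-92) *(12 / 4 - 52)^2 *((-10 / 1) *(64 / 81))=11168299520 / 5913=1888770.42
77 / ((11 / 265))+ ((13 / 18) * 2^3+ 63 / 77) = 184298 / 99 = 1861.60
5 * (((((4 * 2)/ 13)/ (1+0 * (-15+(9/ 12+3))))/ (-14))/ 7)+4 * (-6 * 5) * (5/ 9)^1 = -127460/ 1911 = -66.70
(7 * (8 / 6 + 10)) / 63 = 34 / 27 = 1.26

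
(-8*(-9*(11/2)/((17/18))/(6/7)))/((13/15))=124740/221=564.43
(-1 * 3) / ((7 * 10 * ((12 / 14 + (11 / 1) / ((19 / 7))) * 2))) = -0.00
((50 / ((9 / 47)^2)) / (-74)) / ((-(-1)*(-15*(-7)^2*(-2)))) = -11045 / 881118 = -0.01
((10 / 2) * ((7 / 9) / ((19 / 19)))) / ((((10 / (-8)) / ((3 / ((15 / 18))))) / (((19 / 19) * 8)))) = -448 / 5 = -89.60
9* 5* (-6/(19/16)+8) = 2520/19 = 132.63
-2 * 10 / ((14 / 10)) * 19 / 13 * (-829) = 17308.79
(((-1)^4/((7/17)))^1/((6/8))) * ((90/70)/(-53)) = -204/2597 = -0.08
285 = 285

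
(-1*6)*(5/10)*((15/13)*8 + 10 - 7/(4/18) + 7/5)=4239/130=32.61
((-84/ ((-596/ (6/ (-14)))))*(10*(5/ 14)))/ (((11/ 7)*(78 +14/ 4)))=-450/ 267157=-0.00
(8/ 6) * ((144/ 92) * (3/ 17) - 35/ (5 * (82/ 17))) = -1.57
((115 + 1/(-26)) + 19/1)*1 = 3483/26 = 133.96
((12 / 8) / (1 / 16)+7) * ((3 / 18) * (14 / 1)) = 217 / 3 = 72.33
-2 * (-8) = 16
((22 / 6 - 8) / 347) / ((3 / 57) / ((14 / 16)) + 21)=-1729 / 2915841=-0.00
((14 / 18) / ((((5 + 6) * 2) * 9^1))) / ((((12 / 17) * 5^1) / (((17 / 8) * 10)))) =2023 / 85536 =0.02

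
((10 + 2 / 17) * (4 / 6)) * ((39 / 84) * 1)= 3.13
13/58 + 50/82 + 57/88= 155025/104632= 1.48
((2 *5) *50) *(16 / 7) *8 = 64000 / 7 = 9142.86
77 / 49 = 11 / 7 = 1.57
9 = 9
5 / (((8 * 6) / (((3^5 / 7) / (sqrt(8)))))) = 405 * sqrt(2) / 448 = 1.28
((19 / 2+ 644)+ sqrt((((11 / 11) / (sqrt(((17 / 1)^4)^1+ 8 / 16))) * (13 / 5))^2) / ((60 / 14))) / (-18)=-1307 / 36 - 91 * sqrt(334086) / 451016100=-36.31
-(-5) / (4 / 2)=5 / 2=2.50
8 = 8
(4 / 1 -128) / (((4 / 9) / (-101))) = 28179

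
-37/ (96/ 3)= -37/ 32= -1.16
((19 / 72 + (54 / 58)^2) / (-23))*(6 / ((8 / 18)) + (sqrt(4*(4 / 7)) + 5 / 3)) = -6230497 / 8356176- 9781*sqrt(7) / 348174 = -0.82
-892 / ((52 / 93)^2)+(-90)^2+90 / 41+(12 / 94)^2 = 321372134073 / 61224644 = 5249.06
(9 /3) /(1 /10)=30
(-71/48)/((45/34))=-1207/1080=-1.12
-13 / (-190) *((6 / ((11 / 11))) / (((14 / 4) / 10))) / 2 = 0.59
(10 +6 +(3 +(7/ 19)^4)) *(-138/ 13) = -342033000/ 1694173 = -201.89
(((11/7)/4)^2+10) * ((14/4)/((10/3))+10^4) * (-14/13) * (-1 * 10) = 1592367181/1456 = 1093658.78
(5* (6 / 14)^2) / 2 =45 / 98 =0.46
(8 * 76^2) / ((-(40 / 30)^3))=-19494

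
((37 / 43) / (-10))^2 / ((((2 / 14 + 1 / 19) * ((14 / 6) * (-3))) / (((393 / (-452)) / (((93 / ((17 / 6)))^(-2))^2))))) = 61939317062855763 / 11342907665050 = 5460.62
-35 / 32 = -1.09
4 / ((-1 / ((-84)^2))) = -28224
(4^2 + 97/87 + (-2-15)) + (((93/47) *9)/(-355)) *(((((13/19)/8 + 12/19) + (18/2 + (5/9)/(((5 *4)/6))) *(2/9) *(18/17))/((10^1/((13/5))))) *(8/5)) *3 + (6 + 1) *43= 35274487960237/117216296250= 300.94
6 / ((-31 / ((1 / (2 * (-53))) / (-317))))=-3 / 520831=-0.00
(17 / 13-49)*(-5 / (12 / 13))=775 / 3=258.33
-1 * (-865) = 865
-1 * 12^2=-144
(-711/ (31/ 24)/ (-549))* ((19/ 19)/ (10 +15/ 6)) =3792/ 47275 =0.08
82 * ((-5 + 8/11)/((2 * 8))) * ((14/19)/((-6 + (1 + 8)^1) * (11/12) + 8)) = -13489/8987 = -1.50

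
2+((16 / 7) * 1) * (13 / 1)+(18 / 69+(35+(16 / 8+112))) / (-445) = 2248139 / 71645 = 31.38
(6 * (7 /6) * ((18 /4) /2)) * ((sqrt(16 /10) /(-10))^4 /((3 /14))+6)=94.52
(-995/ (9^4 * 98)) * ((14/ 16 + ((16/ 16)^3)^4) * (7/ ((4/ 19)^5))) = -12318592525/ 250822656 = -49.11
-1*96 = -96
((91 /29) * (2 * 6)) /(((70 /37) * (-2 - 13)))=-962 /725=-1.33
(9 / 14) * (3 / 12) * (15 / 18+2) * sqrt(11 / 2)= 51 * sqrt(22) / 224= 1.07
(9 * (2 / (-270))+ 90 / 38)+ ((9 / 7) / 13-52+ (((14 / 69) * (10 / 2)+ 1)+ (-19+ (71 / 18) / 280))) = -381214021 / 5726448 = -66.57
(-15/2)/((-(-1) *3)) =-5/2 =-2.50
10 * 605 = 6050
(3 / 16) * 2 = 3 / 8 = 0.38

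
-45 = -45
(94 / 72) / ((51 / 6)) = 47 / 306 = 0.15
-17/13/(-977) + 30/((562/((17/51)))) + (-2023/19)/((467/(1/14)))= 180296863/63335136826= 0.00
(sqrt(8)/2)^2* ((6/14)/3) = 2/7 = 0.29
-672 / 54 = -112 / 9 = -12.44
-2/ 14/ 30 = -1/ 210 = -0.00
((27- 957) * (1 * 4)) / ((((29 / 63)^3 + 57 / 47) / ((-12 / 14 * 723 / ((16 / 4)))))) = 3386600489790 / 7699481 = 439847.89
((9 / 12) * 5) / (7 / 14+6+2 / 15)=225 / 398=0.57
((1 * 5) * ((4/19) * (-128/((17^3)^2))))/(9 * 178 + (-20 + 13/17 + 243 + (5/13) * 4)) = -16640/5447172051511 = -0.00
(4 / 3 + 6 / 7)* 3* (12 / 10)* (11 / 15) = 1012 / 175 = 5.78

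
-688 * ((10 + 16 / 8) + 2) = -9632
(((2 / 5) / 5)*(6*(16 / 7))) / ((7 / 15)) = 576 / 245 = 2.35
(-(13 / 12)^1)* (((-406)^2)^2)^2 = -2399339090041076153152 / 3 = -799779696680358717717.33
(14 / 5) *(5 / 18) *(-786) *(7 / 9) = -475.48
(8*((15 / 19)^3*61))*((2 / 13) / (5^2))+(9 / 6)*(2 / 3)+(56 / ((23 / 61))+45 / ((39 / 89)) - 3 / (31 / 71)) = 15691893895 / 63576071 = 246.82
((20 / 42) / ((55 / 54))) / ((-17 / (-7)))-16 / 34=-52 / 187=-0.28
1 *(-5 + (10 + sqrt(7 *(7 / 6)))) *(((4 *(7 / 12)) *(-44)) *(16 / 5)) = -4928 / 3 - 17248 *sqrt(6) / 45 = -2581.53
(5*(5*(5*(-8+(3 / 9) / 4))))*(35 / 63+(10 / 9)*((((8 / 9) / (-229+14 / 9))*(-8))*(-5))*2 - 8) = 1704644375 / 221076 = 7710.67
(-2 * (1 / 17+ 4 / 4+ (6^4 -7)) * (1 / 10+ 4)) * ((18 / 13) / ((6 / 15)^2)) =-3112515 / 34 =-91544.56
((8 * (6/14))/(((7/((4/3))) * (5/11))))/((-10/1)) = -176/1225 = -0.14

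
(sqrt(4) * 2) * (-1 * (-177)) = 708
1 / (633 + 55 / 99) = 0.00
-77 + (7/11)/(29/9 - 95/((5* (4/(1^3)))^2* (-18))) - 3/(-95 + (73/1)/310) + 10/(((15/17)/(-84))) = -516286268529/501847291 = -1028.77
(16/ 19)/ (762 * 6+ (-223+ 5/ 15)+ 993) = 48/ 304513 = 0.00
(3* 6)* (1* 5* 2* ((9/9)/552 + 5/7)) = 41505/322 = 128.90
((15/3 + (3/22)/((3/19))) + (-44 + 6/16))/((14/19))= -63137/1232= -51.25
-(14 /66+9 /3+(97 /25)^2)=-376747 /20625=-18.27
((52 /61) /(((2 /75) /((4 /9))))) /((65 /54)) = 720 /61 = 11.80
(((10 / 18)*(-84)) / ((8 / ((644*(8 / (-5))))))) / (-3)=-18032 / 9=-2003.56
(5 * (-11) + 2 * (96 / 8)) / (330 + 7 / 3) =-93 / 997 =-0.09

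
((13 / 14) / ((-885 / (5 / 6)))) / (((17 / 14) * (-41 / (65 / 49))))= 0.00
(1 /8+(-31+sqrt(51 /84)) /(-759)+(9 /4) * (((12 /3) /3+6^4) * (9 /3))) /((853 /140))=1437.28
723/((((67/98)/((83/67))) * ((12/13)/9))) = 114677199/8978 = 12773.13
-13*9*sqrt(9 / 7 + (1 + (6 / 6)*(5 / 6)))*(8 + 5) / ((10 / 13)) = -6591*sqrt(5502) / 140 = -3492.08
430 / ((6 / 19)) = 4085 / 3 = 1361.67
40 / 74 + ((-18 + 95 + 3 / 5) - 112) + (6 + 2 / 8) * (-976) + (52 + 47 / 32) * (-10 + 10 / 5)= -4855591 / 740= -6561.61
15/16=0.94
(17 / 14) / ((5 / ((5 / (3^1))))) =17 / 42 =0.40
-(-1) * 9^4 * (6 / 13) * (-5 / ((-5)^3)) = 39366 / 325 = 121.13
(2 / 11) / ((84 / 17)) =0.04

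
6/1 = 6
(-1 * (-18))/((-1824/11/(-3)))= 99/304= 0.33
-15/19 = -0.79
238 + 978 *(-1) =-740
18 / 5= 3.60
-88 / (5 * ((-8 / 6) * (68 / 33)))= 1089 / 170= 6.41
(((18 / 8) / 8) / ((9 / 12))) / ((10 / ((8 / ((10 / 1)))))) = 3 / 100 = 0.03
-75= -75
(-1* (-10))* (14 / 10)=14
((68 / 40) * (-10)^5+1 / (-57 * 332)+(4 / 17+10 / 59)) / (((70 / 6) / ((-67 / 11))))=216190478376553 / 2435865740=88753.04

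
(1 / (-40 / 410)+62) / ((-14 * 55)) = -207 / 3080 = -0.07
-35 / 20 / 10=-7 / 40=-0.18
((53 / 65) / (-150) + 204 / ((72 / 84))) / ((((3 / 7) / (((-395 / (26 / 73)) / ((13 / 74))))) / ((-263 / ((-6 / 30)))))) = -911542909820333 / 197730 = -4610038485.92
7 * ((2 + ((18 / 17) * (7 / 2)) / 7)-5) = -294 / 17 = -17.29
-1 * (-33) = 33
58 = 58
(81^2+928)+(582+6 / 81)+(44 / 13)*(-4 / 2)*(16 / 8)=2828195 / 351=8057.54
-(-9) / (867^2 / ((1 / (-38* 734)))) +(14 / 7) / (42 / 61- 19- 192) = -284207276133 / 29886024433828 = -0.01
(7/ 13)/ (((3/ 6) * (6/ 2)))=14/ 39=0.36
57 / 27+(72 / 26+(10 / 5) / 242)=69208 / 14157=4.89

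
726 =726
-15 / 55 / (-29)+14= 4469 / 319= 14.01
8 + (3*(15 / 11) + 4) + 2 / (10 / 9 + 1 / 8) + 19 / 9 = 174634 / 8811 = 19.82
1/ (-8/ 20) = -5/ 2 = -2.50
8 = 8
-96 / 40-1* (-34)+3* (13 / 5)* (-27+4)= -739 / 5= -147.80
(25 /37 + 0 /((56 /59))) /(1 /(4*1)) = 2.70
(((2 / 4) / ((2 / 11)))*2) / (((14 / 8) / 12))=264 / 7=37.71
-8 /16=-1 /2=-0.50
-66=-66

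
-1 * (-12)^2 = -144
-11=-11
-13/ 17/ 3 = -13/ 51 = -0.25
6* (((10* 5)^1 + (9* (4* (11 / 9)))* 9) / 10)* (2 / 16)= 669 / 20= 33.45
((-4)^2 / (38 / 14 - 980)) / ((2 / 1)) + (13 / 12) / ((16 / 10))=439289 / 656736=0.67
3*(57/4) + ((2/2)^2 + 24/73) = 12871/292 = 44.08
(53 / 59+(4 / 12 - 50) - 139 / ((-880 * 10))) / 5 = -75936997 / 7788000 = -9.75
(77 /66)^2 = 49 /36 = 1.36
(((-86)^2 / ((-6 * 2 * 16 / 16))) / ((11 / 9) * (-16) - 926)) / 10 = 5547 / 85100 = 0.07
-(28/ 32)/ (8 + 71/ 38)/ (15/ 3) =-133/ 7500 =-0.02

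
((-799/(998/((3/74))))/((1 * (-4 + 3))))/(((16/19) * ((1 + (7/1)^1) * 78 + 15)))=15181/251687616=0.00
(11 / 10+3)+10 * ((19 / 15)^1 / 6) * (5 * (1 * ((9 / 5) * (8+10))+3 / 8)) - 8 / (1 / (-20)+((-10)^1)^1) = 2820869 / 8040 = 350.85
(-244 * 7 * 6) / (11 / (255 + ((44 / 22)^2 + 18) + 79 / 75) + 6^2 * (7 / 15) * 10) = -71237264 / 1168099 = -60.99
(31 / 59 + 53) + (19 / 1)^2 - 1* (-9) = 24988 / 59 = 423.53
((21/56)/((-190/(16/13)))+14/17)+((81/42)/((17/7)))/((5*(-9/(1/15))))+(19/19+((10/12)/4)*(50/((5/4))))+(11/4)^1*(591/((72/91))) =6934358513/3359200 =2064.29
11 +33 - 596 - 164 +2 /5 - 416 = -1131.60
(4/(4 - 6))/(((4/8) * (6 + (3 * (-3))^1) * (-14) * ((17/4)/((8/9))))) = -64/3213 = -0.02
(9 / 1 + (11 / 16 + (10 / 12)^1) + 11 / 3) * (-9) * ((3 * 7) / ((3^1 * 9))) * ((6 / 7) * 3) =-2043 / 8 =-255.38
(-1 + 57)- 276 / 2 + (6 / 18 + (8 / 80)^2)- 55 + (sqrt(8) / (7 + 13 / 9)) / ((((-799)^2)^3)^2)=-40997 / 300 + 9*sqrt(2) / 2572438189767225055486771017284755238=-136.66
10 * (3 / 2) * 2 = 30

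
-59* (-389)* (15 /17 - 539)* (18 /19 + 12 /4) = -15746681100 /323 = -48751334.67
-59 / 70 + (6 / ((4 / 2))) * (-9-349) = -75239 / 70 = -1074.84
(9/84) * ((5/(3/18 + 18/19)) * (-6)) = -2565/889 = -2.89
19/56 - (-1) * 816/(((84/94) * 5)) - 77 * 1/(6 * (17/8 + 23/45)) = 178.10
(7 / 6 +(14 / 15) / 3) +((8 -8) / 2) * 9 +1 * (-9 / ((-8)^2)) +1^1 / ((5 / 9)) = 1807 / 576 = 3.14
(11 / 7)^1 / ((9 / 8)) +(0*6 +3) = 277 / 63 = 4.40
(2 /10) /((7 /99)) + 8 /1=379 /35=10.83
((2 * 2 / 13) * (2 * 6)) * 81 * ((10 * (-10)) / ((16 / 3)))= -72900 / 13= -5607.69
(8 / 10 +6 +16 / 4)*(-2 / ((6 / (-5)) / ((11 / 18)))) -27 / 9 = 8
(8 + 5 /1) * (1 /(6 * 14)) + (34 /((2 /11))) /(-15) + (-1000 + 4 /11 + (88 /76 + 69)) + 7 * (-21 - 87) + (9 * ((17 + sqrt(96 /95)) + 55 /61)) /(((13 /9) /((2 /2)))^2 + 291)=-10787468905421 /6355886460 + 729 * sqrt(570) /563825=-1697.21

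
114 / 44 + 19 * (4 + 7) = 4655 / 22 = 211.59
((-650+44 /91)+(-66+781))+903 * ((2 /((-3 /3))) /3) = -536.52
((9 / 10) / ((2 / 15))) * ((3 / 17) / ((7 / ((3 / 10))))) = 243 / 4760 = 0.05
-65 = -65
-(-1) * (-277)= -277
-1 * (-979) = 979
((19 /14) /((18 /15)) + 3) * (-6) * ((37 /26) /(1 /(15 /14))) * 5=-962925 /5096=-188.96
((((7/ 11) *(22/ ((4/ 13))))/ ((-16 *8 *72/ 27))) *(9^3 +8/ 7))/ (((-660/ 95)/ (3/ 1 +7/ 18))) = 77007437/ 1622016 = 47.48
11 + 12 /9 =37 /3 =12.33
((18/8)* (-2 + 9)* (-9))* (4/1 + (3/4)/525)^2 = -635493681/280000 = -2269.62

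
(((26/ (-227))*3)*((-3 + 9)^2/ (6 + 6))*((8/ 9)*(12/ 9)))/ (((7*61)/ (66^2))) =-12.46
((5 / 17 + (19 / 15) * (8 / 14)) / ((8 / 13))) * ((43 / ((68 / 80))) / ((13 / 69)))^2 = 53317375710 / 447083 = 119256.10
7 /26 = 0.27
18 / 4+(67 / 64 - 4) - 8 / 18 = 635 / 576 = 1.10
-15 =-15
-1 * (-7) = 7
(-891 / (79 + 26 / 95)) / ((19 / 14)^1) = -62370 / 7531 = -8.28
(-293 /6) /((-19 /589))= 9083 /6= 1513.83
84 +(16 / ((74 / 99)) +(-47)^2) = 85633 / 37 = 2314.41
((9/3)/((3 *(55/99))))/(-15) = -3/25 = -0.12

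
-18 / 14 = -9 / 7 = -1.29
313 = 313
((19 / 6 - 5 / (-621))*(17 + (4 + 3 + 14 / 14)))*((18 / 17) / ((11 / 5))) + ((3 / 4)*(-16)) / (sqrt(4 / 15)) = 492875 / 12903 - 6*sqrt(15) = 14.96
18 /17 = 1.06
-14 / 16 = -7 / 8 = -0.88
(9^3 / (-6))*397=-96471 / 2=-48235.50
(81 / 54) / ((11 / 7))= 0.95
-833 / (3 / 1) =-833 / 3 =-277.67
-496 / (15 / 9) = -1488 / 5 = -297.60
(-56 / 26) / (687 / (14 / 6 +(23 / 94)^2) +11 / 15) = -26644380 / 3560215997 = -0.01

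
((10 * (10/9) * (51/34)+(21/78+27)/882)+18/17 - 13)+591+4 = 233811437/389844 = 599.76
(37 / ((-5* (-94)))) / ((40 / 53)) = 1961 / 18800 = 0.10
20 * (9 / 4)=45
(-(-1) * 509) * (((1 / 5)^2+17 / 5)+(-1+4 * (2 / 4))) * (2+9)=621489 / 25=24859.56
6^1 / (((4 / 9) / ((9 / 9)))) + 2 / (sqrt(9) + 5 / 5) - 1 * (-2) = 16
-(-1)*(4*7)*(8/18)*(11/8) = 154/9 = 17.11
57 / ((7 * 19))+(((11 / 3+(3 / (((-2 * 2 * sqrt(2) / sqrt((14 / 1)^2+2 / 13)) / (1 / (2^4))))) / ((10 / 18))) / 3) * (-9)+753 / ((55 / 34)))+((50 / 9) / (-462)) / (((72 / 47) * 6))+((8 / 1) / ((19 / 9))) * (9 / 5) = 81 * sqrt(663) / 832+39396588023 / 85322160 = 464.25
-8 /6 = -4 /3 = -1.33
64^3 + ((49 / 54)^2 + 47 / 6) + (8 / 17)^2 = 220922522107 / 842724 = 262152.88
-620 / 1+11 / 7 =-4329 / 7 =-618.43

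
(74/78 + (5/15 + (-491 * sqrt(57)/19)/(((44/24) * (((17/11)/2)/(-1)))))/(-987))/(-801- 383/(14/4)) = -36506/35045127 + 1964 * sqrt(57)/96748513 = -0.00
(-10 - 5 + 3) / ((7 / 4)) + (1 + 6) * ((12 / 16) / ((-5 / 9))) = -2283 / 140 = -16.31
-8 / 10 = -4 / 5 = -0.80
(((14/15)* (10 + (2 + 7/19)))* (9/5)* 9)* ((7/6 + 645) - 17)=2235555/19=117660.79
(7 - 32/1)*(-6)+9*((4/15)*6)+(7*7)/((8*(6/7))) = 41171/240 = 171.55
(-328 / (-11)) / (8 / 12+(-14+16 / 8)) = -492 / 187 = -2.63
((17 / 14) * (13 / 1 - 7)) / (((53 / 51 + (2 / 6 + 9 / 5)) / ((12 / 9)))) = 3.06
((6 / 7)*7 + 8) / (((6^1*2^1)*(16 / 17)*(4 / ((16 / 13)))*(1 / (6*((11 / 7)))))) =187 / 52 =3.60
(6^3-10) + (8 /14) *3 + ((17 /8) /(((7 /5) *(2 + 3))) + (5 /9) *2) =105401 /504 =209.13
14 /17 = 0.82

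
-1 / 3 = -0.33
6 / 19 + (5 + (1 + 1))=139 / 19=7.32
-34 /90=-17 /45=-0.38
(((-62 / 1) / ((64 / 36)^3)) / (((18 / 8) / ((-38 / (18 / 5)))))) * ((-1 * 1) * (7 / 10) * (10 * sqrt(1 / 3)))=-61845 * sqrt(3) / 512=-209.22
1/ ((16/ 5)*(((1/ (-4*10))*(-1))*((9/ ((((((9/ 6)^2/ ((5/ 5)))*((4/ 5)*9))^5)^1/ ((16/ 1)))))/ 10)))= 387420489/ 400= 968551.22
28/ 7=4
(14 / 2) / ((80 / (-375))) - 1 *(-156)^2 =-389901 / 16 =-24368.81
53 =53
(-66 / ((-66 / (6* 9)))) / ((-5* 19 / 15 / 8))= -1296 / 19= -68.21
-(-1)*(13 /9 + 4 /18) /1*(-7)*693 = -8085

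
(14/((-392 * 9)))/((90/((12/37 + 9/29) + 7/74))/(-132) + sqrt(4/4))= -3443/56448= -0.06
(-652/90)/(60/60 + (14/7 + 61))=-163/1440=-0.11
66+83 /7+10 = 615 /7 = 87.86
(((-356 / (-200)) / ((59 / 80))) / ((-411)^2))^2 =506944 / 2483197826573025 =0.00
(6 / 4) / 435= 1 / 290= 0.00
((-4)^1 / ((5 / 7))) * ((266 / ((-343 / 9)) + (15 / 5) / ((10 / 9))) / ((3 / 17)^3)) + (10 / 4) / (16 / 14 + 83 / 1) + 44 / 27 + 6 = 24315465991 / 5566050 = 4368.53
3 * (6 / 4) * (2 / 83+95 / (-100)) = -13833 / 3320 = -4.17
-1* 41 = -41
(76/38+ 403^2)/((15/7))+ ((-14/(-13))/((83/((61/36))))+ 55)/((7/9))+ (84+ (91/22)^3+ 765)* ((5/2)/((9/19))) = 584244264871073/7238190960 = 80716.89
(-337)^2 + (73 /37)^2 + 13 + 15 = 155519622 /1369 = 113600.89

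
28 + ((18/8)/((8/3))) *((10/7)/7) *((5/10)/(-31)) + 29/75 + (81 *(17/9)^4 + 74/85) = 1774362633073/1673330400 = 1060.38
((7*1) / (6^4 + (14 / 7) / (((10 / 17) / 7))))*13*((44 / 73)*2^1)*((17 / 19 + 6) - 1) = 4484480 / 9152813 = 0.49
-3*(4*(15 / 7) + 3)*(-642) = 156006 / 7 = 22286.57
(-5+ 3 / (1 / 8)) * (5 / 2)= 95 / 2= 47.50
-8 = -8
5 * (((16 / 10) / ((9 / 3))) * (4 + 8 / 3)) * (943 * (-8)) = -1207040 / 9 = -134115.56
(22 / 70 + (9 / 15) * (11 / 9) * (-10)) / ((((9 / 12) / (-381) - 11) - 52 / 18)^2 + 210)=-5135215536 / 294807160235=-0.02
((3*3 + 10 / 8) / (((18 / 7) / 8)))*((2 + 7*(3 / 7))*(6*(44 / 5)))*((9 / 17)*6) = 454608 / 17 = 26741.65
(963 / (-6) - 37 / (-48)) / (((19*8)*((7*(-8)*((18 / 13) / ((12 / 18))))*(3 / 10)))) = 498355 / 16547328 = 0.03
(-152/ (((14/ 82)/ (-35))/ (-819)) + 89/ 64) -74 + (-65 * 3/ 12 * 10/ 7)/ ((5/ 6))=-11433022929/ 448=-25520140.47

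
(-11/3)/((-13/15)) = 55/13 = 4.23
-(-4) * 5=20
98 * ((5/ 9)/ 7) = 70/ 9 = 7.78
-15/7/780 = -1/364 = -0.00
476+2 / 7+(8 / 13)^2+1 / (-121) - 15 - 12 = 64365130 / 143143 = 449.66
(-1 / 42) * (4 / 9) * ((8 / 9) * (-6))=32 / 567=0.06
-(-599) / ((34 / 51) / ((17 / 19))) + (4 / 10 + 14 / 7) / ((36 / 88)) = 809.79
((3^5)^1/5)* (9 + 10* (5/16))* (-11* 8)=-259281/5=-51856.20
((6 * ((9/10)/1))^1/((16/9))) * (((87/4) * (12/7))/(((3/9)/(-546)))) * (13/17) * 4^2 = -192932766/85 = -2269797.25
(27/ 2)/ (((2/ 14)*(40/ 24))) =567/ 10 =56.70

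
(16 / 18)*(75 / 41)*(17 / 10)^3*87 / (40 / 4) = 142477 / 2050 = 69.50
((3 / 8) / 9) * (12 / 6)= 1 / 12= 0.08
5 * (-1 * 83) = -415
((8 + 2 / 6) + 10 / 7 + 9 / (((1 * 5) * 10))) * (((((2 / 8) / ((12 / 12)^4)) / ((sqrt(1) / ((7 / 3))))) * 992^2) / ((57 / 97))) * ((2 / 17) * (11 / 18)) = 1370113906304 / 1962225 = 698245.06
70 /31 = 2.26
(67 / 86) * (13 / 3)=871 / 258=3.38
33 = 33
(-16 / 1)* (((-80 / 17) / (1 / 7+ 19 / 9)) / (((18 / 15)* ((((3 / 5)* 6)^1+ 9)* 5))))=1600 / 3621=0.44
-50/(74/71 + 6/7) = -12425/472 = -26.32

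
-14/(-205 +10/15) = 0.07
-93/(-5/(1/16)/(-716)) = -16647/20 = -832.35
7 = 7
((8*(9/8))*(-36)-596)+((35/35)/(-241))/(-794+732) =-13746639/14942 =-920.00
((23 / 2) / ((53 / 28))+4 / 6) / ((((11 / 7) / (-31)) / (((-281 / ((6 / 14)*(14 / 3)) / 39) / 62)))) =527156 / 68211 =7.73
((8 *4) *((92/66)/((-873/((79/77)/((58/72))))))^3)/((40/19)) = -233425520121856/1825968141720715292685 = -0.00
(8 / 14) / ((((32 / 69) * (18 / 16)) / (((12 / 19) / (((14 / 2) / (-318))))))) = -29256 / 931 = -31.42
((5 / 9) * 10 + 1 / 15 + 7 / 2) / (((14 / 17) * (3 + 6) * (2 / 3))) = 13957 / 7560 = 1.85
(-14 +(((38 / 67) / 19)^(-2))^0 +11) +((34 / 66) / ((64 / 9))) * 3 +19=12121 / 704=17.22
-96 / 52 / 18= -4 / 39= -0.10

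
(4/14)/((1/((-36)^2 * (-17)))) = -44064/7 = -6294.86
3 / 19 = 0.16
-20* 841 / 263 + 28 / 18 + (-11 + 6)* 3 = -183203 / 2367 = -77.40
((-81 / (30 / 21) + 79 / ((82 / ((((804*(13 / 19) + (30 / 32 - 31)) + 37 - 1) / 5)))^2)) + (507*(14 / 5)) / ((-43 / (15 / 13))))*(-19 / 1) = -33741462769933 / 35158451200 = -959.70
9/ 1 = 9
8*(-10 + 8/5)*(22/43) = -34.38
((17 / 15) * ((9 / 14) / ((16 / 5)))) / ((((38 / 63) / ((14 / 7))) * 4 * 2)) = 459 / 4864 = 0.09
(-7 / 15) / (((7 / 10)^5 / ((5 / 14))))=-50000 / 50421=-0.99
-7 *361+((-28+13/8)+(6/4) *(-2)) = -20451/8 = -2556.38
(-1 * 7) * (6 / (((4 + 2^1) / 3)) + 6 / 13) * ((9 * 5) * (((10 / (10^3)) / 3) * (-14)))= 1323 / 26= 50.88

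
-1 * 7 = -7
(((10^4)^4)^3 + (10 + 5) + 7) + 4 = 1000000000000000000000000000000000000000000000026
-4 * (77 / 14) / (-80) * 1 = 11 / 40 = 0.28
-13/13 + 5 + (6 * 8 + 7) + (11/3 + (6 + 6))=74.67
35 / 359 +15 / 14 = 5875 / 5026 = 1.17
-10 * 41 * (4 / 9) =-182.22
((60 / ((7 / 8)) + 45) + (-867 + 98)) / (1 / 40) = -26217.14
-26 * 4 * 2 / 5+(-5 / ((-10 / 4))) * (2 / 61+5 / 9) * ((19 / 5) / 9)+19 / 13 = -12731507 / 321165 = -39.64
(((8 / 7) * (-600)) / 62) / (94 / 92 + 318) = -4416 / 127379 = -0.03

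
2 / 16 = 1 / 8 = 0.12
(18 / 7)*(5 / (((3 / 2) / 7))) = 60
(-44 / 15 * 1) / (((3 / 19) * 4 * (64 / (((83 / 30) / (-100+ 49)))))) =17347 / 4406400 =0.00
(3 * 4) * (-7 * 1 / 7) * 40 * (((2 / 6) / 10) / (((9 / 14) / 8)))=-1792 / 9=-199.11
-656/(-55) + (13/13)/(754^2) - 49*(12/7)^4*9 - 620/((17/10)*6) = -301424611096171/78139681620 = -3857.51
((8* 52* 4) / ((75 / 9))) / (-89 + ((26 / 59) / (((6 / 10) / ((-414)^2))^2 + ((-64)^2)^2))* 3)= -403223047810526793203328 / 179721811014438932951275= -2.24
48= 48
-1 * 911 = -911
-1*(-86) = 86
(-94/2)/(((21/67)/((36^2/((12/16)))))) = -1813824/7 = -259117.71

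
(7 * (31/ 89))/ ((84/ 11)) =341/ 1068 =0.32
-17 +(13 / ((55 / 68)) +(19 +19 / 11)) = 99 / 5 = 19.80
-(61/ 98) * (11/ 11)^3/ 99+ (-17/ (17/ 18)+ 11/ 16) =-1344215/ 77616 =-17.32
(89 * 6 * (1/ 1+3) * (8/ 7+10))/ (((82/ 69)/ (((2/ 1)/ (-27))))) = -425776/ 287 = -1483.54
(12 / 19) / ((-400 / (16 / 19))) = -12 / 9025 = -0.00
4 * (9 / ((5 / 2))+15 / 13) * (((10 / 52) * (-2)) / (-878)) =618 / 74191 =0.01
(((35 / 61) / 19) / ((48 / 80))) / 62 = 175 / 215574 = 0.00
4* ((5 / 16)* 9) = 45 / 4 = 11.25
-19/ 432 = -0.04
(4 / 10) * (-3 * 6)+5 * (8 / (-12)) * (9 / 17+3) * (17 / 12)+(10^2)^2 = 149642 / 15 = 9976.13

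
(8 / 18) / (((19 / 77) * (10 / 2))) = 308 / 855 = 0.36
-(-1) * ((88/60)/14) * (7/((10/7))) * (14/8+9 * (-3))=-7777/600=-12.96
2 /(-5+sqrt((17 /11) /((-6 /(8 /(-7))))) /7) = -113190 /282907 - 28 * sqrt(3927) /282907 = -0.41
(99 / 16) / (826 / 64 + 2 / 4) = 6 / 13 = 0.46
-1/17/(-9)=1/153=0.01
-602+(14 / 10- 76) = -3383 / 5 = -676.60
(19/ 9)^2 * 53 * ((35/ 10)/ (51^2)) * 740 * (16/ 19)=41730080/ 210681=198.07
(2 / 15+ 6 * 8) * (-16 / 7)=-11552 / 105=-110.02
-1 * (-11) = 11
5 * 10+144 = 194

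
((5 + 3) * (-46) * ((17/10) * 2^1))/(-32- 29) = 6256/305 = 20.51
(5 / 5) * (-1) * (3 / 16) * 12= -9 / 4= -2.25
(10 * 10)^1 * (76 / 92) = 1900 / 23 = 82.61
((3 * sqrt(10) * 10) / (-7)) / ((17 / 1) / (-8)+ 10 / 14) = 240 * sqrt(10) / 79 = 9.61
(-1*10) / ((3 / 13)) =-130 / 3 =-43.33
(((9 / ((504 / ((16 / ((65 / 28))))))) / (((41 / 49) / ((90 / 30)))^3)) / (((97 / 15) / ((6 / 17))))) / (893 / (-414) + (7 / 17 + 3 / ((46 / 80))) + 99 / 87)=5491776259872 / 81775383136187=0.07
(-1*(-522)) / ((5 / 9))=4698 / 5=939.60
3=3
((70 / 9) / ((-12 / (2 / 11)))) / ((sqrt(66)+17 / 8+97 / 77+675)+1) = -164052392 / 945637431687+241472*sqrt(66) / 945637431687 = -0.00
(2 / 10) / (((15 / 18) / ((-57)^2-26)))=773.52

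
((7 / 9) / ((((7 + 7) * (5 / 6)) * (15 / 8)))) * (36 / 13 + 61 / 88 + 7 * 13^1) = 3.36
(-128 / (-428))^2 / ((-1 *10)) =-512 / 57245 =-0.01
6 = 6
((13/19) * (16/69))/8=26/1311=0.02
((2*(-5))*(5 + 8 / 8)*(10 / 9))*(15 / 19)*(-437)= 23000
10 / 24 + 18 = 221 / 12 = 18.42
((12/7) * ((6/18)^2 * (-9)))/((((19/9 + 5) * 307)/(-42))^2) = -15309/24127744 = -0.00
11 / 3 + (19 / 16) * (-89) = -102.02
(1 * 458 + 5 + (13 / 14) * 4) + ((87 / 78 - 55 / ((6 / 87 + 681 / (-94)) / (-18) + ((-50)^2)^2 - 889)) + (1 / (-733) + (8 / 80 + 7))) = 48569098338223033726 / 102266170740323135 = 474.93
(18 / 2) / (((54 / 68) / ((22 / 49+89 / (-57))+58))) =5402158 / 8379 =644.73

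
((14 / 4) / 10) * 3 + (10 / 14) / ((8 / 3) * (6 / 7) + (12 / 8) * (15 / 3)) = 3077 / 2740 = 1.12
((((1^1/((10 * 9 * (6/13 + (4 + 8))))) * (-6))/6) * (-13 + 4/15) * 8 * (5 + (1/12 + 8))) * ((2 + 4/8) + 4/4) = 2728817/656100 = 4.16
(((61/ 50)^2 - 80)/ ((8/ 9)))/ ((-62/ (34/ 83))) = 30030687/ 51460000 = 0.58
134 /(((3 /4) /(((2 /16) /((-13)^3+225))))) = -67 /5916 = -0.01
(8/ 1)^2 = 64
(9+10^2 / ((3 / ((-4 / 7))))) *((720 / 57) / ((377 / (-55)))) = 928400 / 50141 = 18.52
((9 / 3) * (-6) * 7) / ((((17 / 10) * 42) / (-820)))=24600 / 17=1447.06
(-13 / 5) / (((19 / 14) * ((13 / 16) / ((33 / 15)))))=-2464 / 475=-5.19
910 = 910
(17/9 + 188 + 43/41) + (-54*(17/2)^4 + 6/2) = -281689.44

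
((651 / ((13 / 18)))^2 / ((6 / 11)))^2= 63371916927986436 / 28561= 2218826964321.50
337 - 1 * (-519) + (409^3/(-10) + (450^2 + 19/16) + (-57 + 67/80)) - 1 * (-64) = -53107423/8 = -6638427.88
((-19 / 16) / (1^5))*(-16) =19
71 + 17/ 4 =301/ 4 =75.25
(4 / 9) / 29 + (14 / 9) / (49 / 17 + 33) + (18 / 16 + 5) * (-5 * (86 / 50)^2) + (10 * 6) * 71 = 7375770631 / 1769000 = 4169.46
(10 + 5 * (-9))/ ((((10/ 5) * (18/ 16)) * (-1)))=140/ 9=15.56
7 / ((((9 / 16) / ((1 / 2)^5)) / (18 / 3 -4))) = 7 / 9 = 0.78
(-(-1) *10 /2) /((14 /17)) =85 /14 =6.07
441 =441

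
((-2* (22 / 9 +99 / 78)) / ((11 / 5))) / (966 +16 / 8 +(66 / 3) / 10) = -1975 / 567567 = -0.00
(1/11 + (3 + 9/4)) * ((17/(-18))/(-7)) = 3995/5544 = 0.72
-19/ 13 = -1.46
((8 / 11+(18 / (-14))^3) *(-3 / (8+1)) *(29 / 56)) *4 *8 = 611900 / 79233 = 7.72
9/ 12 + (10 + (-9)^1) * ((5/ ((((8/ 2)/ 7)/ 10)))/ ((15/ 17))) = 1199/ 12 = 99.92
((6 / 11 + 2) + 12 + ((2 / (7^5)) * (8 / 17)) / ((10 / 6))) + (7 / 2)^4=41387834193 / 251432720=164.61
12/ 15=4/ 5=0.80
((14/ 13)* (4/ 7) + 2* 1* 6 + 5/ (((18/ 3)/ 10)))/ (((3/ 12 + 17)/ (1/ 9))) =3268/ 24219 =0.13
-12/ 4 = -3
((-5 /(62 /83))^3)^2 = 5108443333890625 /56800235584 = 89937.01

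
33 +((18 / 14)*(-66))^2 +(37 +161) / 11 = 355335 / 49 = 7251.73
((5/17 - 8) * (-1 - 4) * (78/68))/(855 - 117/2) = 8515/153459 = 0.06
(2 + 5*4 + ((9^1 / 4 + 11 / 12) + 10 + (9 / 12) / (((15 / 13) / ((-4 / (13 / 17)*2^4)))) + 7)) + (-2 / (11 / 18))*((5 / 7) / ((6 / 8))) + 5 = -23909 / 2310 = -10.35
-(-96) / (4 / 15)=360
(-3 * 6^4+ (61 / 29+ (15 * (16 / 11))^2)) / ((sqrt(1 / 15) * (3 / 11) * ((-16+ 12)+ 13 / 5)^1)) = 59826055 * sqrt(15) / 6699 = 34588.05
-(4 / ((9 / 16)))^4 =-16777216 / 6561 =-2557.11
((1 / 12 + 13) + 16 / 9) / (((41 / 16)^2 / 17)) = 582080 / 15129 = 38.47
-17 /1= -17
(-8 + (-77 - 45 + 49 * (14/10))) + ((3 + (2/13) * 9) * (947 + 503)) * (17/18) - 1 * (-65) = 1171577/195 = 6008.09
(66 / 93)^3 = 10648 / 29791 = 0.36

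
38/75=0.51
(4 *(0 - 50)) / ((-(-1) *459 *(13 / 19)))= -3800 / 5967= -0.64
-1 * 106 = -106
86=86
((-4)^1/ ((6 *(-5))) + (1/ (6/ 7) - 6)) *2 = -9.40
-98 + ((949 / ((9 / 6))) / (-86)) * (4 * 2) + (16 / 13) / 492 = -3594850 / 22919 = -156.85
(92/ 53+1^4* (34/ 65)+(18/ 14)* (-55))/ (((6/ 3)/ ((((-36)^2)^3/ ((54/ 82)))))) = -113139058016.06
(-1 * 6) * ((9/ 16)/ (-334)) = 27/ 2672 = 0.01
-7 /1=-7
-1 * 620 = -620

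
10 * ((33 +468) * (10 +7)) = 85170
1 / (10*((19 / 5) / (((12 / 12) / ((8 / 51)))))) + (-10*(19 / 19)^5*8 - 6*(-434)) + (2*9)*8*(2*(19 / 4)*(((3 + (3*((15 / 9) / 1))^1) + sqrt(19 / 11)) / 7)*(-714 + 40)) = -2237010395 / 2128 - 922032*sqrt(209) / 77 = -1224339.18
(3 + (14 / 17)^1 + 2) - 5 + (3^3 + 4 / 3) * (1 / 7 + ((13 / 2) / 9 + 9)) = 1801427 / 6426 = 280.33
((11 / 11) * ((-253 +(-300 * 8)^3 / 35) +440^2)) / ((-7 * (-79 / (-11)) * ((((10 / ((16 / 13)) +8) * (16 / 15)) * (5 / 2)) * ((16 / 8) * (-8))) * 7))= -30397912281 / 18642736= -1630.55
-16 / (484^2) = -1 / 14641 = -0.00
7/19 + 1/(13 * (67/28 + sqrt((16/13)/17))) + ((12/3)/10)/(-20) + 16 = 609732007/37221950 - 3136 * sqrt(221)/12733825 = 16.38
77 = 77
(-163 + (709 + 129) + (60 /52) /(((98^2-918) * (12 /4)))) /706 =76219655 /79720108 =0.96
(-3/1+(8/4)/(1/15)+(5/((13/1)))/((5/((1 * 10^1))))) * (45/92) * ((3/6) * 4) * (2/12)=5415/1196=4.53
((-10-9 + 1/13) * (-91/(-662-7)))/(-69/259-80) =148666/4635947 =0.03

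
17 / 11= 1.55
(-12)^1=-12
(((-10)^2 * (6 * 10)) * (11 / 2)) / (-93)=-11000 / 31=-354.84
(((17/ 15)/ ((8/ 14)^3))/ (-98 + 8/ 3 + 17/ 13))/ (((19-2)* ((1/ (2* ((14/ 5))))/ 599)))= -18696587/ 1466800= -12.75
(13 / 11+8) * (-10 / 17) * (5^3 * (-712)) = 89890000 / 187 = 480695.19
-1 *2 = -2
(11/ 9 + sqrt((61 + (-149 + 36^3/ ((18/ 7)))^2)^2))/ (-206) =-2914380785/ 1854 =-1571942.17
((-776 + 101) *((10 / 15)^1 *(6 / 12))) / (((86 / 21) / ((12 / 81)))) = -350 / 43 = -8.14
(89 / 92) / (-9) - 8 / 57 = -3899 / 15732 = -0.25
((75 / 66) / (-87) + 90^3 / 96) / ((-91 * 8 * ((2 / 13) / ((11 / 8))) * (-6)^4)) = -29068825 / 404103168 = -0.07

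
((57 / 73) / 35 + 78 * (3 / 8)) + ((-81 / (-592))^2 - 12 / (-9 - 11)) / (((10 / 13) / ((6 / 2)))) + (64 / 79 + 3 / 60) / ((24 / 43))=23504144452227 / 707394060800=33.23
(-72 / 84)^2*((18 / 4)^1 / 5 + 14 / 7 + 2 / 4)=612 / 245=2.50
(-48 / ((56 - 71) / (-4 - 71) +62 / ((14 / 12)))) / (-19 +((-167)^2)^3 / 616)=-68992 / 2699926151904637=-0.00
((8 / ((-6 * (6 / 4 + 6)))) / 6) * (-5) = 4 / 27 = 0.15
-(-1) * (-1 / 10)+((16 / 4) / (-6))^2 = 31 / 90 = 0.34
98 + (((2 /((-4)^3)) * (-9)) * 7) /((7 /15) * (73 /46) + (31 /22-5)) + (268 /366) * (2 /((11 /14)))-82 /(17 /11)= 546242655319 /11845393824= 46.11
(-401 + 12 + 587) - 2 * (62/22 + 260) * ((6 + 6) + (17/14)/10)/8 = -526621/880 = -598.43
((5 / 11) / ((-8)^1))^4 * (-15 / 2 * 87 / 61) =-815625 / 7316283392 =-0.00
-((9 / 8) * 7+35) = -343 / 8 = -42.88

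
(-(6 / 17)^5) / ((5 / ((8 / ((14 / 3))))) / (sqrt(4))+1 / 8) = -93312 / 26977283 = -0.00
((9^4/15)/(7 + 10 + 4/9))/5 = 19683/3925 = 5.01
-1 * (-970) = 970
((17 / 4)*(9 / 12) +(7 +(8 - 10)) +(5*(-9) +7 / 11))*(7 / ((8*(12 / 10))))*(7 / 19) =-1559915 / 160512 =-9.72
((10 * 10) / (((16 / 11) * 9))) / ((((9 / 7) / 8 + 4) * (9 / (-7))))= -26950 / 18873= -1.43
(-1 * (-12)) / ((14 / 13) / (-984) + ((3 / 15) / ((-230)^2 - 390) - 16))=-10075618800 / 13435074127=-0.75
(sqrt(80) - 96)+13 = -83+4 * sqrt(5) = -74.06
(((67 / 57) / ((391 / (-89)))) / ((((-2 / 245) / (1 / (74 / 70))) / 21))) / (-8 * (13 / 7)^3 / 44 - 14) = -1350466399975 / 31454267136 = -42.93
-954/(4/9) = -4293/2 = -2146.50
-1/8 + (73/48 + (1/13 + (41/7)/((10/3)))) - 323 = -6983779/21840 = -319.77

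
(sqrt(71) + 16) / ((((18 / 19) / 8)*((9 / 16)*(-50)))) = -9728 / 2025 - 608*sqrt(71) / 2025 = -7.33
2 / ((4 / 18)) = 9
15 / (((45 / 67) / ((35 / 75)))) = 469 / 45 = 10.42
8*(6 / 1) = 48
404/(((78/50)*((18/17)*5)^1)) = 17170/351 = 48.92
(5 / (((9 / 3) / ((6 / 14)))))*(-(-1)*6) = 30 / 7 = 4.29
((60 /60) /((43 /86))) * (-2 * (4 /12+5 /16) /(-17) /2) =31 /408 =0.08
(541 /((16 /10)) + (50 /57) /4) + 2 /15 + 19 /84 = 5405713 /15960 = 338.70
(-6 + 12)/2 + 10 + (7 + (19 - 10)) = 29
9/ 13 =0.69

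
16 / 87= 0.18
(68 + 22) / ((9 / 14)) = 140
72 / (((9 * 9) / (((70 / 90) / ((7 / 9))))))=0.89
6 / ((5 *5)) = 6 / 25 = 0.24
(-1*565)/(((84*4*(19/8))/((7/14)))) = -565/1596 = -0.35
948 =948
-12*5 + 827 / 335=-57.53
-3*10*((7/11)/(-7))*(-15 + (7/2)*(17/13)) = -4065/143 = -28.43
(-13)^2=169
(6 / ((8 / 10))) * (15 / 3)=75 / 2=37.50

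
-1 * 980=-980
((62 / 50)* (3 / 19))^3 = 804357 / 107171875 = 0.01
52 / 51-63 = -61.98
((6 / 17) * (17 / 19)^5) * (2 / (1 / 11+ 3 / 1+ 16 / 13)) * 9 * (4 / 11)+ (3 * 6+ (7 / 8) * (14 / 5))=105874135693 / 5100763940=20.76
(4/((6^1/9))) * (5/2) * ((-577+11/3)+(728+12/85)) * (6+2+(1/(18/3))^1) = 967162/51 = 18963.96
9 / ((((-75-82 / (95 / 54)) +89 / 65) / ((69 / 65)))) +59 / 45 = 8230427 / 6682410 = 1.23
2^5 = 32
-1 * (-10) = 10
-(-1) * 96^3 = 884736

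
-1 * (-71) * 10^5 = 7100000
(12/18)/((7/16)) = 32/21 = 1.52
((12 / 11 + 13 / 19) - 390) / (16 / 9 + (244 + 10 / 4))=-35622 / 22781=-1.56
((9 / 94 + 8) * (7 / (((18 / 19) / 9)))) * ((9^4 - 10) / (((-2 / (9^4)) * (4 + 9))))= -4350247187643 / 4888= -889985103.85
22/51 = 0.43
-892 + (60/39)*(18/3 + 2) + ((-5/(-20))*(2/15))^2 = -10292387/11700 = -879.69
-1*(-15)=15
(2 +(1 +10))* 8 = 104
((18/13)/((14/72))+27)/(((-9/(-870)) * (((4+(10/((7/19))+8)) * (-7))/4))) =-600300/12467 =-48.15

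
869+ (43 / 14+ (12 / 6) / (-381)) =4651601 / 5334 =872.07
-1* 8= -8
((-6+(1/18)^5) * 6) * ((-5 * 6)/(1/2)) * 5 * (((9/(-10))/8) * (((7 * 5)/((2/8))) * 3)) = -1984046225/3888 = -510299.95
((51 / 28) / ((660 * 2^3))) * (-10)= -0.00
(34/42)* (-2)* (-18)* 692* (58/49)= 8187744/343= 23870.97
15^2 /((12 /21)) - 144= 999 /4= 249.75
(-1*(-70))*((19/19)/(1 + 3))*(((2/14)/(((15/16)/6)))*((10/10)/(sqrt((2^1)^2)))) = 8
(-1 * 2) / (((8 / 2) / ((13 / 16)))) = -13 / 32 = -0.41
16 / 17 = 0.94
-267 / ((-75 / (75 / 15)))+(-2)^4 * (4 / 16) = 109 / 5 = 21.80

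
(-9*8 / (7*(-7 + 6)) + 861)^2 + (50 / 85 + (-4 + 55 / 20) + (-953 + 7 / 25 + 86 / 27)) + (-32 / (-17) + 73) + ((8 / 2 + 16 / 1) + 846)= 1707358117273 / 2249100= 759129.48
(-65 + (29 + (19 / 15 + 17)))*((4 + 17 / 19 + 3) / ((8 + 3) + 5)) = -35 / 4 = -8.75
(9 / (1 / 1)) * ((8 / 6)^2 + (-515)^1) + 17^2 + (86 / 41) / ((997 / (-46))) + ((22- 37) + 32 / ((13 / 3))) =-2305064581 / 531401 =-4337.71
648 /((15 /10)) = 432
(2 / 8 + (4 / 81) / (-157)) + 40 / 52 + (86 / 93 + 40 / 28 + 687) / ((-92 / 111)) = -830.70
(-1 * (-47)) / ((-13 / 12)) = -564 / 13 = -43.38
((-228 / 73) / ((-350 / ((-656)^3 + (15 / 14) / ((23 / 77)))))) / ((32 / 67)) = -49592842650249 / 9402400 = -5274487.65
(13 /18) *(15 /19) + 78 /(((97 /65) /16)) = 9253985 /11058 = 836.86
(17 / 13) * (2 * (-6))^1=-204 / 13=-15.69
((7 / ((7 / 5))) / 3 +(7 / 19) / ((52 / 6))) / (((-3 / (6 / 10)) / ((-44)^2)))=-2451944 / 3705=-661.79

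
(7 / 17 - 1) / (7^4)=-10 / 40817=-0.00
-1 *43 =-43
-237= -237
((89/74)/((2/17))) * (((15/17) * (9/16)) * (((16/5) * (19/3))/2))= 51.42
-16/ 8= -2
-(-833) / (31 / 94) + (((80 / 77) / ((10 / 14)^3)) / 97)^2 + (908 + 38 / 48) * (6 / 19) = 4715546749677661 / 1676425052500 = 2812.86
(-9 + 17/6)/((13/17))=-629/78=-8.06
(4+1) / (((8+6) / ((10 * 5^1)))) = 17.86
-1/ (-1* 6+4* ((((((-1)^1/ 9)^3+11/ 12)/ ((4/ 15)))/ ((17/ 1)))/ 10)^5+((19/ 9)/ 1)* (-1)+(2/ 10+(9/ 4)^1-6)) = 35537860037412126720/ 414410934070433114911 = 0.09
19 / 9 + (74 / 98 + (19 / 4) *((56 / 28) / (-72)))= 6431 / 2352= 2.73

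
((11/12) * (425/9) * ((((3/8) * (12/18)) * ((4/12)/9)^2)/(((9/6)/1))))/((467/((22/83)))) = 51425/9155193156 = 0.00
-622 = -622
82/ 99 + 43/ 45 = 1.78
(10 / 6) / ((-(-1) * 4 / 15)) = 25 / 4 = 6.25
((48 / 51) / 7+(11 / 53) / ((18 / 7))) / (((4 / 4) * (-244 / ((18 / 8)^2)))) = -219843 / 49245056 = -0.00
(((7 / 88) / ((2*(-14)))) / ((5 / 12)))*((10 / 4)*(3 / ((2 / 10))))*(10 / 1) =-225 / 88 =-2.56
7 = 7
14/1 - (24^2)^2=-331762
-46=-46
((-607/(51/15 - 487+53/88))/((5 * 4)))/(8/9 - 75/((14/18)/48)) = -38241/2816301788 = -0.00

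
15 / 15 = 1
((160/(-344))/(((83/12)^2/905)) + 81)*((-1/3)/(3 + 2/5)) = -35646645/5035859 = -7.08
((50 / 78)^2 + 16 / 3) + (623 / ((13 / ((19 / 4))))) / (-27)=-49037 / 18252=-2.69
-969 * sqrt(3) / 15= -323 * sqrt(3) / 5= -111.89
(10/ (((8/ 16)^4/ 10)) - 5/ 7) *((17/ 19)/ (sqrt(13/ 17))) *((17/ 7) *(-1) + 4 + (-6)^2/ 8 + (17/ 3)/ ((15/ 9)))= 15498.50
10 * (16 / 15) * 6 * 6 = 384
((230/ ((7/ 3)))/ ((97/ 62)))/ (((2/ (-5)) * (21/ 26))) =-926900/ 4753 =-195.01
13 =13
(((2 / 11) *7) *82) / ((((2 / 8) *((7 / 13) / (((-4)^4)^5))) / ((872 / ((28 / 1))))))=2044106465244872704 / 77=26546837210972372.78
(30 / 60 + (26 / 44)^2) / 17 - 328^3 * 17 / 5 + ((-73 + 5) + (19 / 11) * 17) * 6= -4935891158497 / 41140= -119977908.57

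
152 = 152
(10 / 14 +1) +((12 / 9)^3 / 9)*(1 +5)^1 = 1868 / 567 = 3.29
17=17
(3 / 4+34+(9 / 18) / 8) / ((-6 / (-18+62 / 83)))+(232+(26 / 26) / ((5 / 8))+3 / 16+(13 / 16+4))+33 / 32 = 13535029 / 39840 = 339.73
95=95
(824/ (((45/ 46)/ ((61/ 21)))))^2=5346009876736/ 893025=5986405.62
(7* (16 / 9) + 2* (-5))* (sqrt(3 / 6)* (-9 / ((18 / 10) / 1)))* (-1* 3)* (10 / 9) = 550* sqrt(2) / 27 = 28.81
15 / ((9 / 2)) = 10 / 3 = 3.33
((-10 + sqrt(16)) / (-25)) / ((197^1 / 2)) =12 / 4925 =0.00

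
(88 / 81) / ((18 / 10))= 0.60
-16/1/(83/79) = -1264/83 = -15.23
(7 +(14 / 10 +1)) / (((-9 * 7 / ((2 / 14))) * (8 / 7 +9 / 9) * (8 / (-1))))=47 / 37800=0.00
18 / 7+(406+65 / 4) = 11895 / 28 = 424.82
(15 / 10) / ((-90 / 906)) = -151 / 10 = -15.10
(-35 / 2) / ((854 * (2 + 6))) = -5 / 1952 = -0.00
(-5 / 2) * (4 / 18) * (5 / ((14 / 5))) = -125 / 126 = -0.99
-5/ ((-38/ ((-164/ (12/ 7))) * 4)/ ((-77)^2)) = -18658.15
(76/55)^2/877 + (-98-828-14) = -2493743724/2652925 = -940.00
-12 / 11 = -1.09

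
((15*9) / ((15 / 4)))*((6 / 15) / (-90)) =-4 / 25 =-0.16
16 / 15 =1.07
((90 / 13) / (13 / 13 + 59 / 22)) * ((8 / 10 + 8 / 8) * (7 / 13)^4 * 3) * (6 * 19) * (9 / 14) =62.56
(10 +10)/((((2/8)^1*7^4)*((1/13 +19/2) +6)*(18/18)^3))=0.00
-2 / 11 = -0.18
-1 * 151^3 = -3442951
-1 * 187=-187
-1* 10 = -10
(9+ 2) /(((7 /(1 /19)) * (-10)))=-11 /1330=-0.01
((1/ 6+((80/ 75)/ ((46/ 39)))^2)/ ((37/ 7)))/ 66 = 546847/ 193772700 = 0.00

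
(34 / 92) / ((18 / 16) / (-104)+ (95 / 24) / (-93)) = -6.92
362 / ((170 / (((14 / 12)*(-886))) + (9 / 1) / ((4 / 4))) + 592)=1122562 / 1863191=0.60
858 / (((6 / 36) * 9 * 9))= 572 / 9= 63.56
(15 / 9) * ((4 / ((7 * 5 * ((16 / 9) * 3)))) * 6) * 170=255 / 7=36.43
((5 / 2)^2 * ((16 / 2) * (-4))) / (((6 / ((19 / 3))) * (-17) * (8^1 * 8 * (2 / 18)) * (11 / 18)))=4275 / 1496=2.86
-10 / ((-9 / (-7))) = -70 / 9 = -7.78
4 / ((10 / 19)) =7.60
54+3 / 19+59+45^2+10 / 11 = 447065 / 209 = 2139.07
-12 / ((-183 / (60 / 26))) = 120 / 793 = 0.15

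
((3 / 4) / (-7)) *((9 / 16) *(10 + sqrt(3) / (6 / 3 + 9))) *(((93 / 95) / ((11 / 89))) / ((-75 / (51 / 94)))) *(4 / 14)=0.01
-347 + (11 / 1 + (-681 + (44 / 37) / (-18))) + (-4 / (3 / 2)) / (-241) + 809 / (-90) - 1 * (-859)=-44685911 / 267510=-167.04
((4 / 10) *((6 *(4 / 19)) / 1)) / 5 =48 / 475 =0.10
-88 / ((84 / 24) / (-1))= 25.14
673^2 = 452929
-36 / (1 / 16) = -576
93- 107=-14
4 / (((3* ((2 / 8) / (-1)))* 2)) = -8 / 3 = -2.67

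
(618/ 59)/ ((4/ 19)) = 5871/ 118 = 49.75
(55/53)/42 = 55/2226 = 0.02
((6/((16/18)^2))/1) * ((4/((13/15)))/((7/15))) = 54675/728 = 75.10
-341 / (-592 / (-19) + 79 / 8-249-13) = 51832 / 33587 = 1.54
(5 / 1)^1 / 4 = 5 / 4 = 1.25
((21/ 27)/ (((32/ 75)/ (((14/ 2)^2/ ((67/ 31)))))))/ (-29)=-265825/ 186528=-1.43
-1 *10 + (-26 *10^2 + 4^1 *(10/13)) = -33890/13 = -2606.92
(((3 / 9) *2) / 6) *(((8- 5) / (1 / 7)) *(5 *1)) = 35 / 3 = 11.67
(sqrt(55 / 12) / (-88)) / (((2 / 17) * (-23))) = 0.01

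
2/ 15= 0.13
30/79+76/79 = 106/79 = 1.34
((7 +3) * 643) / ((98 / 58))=186470 / 49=3805.51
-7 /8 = -0.88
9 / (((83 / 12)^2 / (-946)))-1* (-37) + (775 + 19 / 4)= 17602299 / 27556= 638.78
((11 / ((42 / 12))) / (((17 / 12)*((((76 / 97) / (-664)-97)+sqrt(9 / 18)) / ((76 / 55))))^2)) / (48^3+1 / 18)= 195248849710455963381620736*sqrt(2) / 6590315603130138519796676534858106725+18940375236318379973531283456 / 6590315603130138519796676534858106725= 0.00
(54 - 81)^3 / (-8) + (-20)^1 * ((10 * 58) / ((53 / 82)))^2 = -361857286453 / 22472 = -16102584.84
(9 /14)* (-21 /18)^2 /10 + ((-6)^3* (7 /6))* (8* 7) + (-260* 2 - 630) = -1220953 /80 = -15261.91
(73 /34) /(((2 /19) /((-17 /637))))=-1387 /2548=-0.54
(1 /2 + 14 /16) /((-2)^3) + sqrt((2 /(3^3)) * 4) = -11 /64 + 2 * sqrt(6) /9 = 0.37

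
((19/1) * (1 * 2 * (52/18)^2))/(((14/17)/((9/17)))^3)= 28899/343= 84.25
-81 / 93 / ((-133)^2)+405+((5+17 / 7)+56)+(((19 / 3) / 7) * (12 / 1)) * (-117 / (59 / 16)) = 4009991100 / 32353181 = 123.94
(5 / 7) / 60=1 / 84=0.01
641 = 641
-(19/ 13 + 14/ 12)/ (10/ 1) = -0.26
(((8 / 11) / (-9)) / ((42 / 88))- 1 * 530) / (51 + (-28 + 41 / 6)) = -200404 / 11277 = -17.77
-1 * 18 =-18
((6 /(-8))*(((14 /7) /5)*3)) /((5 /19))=-171 /50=-3.42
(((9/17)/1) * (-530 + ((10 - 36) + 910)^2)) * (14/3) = 32798892/17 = 1929346.59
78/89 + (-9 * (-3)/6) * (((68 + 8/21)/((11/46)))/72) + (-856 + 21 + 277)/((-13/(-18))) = -402967375/534534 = -753.87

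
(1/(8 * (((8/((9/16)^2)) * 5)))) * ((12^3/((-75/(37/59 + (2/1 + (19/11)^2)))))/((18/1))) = -1622187/228448000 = -0.01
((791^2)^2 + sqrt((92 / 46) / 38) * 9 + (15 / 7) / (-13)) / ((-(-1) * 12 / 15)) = 45 * sqrt(19) / 76 + 44530476190295 / 91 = 489345892203.62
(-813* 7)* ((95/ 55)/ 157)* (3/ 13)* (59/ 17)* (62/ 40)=-593303823/ 7633340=-77.73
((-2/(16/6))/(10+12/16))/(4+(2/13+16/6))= -117/11438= -0.01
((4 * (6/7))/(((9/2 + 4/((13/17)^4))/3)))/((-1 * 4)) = -1028196/6476519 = -0.16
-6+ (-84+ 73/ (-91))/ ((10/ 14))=-8107/ 65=-124.72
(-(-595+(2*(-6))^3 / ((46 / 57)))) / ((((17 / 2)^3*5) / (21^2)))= 392.97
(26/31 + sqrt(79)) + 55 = sqrt(79) + 1731/31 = 64.73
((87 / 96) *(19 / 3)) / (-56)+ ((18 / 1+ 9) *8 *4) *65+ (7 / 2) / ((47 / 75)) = 14191444823 / 252672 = 56165.48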